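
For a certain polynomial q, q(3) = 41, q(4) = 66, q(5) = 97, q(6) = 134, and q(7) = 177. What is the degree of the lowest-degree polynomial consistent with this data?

2

Forward differences of the values at n = 3, 4, 5, 6, 7:
  q  : 41  66  97  134  177
  Δ  : 25  31  37  43
  Δ^2: 6  6  6
  Δ^3: 0  0
  Δ^4: 0
The second differences are constant (6) and nonzero, while all higher differences vanish, so the minimal degree is 2.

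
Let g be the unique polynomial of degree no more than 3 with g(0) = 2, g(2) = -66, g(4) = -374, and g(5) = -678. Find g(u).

g(u) = -4u^3 - 6u^2 - 6u + 2

Using the Lagrange interpolation formula with nodes 0, 2, 4, 5:
  L_0(u) = (u - 2)(u - 4)(u - 5) / -40
  L_1(u) = u(u - 4)(u - 5) / 12
  L_2(u) = u(u - 2)(u - 5) / -8
  L_3(u) = u(u - 2)(u - 4) / 15
Then g(u) = 2·L_0(u) - 66·L_1(u) - 374·L_2(u) - 678·L_3(u).
Expanding and collecting terms gives g(u) = -4u^3 - 6u^2 - 6u + 2.
Check: g(4) = -374. ✓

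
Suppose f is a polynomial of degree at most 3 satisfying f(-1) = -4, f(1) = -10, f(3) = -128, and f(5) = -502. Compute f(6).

-830

Forward differences of the values at u = -1, 1, 3, 5:
  f  : -4  -10  -128  -502
  Δ  : -6  -118  -374
  Δ^2: -112  -256
  Δ^3: -144
The third differences are constant, confirming degree 3.
Interpolating (Newton forward form) and evaluating at u = 6 gives f(6) = -830.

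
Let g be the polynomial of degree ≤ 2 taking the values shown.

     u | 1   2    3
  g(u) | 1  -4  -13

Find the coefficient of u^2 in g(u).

-2

Write g(u) = au^2 + bu + c. Substituting each data point gives a linear system:
  a + b + c = 1
  4a + 2b + c = -4
  9a + 3b + c = -13
Solving the system yields a = -2, b = 1, c = 2.
So g(u) = -2u^2 + u + 2.
The leading coefficient is -2.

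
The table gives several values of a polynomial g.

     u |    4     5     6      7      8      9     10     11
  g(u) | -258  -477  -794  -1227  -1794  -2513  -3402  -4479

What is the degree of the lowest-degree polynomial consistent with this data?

3

Forward differences of the values at u = 4, 5, 6, 7, 8, 9, 10, 11:
  g  : -258  -477  -794  -1227  -1794  -2513  -3402  -4479
  Δ  : -219  -317  -433  -567  -719  -889  -1077
  Δ^2: -98  -116  -134  -152  -170  -188
  Δ^3: -18  -18  -18  -18  -18
  Δ^4: 0  0  0  0
  Δ^5: 0  0  0
  Δ^6: 0  0
  Δ^7: 0
The third differences are constant (-18) and nonzero, while all higher differences vanish, so the minimal degree is 3.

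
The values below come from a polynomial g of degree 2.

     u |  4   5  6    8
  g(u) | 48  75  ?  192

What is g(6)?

The 3 known points determine the degree-2 polynomial uniquely.
Write g(u) = au^2 + bu + c. Substituting each data point gives a linear system:
  16a + 4b + c = 48
  25a + 5b + c = 75
  64a + 8b + c = 192
Solving the system yields a = 3, b = 0, c = 0.
So g(u) = 3u².
Then g(6) = 108.

108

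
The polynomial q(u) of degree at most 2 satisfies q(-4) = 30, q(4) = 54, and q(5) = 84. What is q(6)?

120

Using the Lagrange interpolation formula with nodes -4, 4, 5:
  L_0(u) = (u - 4)(u - 5) / 72
  L_1(u) = (u + 4)(u - 5) / -8
  L_2(u) = (u + 4)(u - 4) / 9
Then q(u) = 30·L_0(u) + 54·L_1(u) + 84·L_2(u).
Expanding and collecting terms gives q(u) = 3u² + 3u - 6.
Evaluating at u = 6: q(6) = 120.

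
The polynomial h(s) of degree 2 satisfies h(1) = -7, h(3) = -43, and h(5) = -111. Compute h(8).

-273

Using the Lagrange interpolation formula with nodes 1, 3, 5:
  L_0(s) = (s - 3)(s - 5) / 8
  L_1(s) = (s - 1)(s - 5) / -4
  L_2(s) = (s - 1)(s - 3) / 8
Then h(s) = -7·L_0(s) - 43·L_1(s) - 111·L_2(s).
Expanding and collecting terms gives h(s) = -4s^2 - 2s - 1.
Evaluating at s = 8: h(8) = -273.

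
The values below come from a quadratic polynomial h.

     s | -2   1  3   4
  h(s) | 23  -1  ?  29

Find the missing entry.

13

The 3 known points determine the degree-2 polynomial uniquely.
Write h(s) = as^2 + bs + c. Substituting each data point gives a linear system:
  4a - 2b + c = 23
  a + b + c = -1
  16a + 4b + c = 29
Solving the system yields a = 3, b = -5, c = 1.
So h(s) = 3s² - 5s + 1.
Then h(3) = 13.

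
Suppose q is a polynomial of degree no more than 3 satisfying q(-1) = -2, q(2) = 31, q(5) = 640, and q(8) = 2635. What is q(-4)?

Forward differences of the values at u = -1, 2, 5, 8:
  q  : -2  31  640  2635
  Δ  : 33  609  1995
  Δ^2: 576  1386
  Δ^3: 810
The third differences are constant, confirming degree 3.
Interpolating (Newton forward form) and evaluating at u = -4 gives q(-4) = -269.

-269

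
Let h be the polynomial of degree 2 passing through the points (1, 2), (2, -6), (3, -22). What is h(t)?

Write h(t) = at^2 + bt + c. Substituting each data point gives a linear system:
  a + b + c = 2
  4a + 2b + c = -6
  9a + 3b + c = -22
Solving the system yields a = -4, b = 4, c = 2.
So h(t) = -4t^2 + 4t + 2.
Check: h(1) = 2. ✓

h(t) = -4t^2 + 4t + 2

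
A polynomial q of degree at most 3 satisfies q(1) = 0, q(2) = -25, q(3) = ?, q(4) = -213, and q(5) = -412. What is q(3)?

On equispaced nodes a degree-3 polynomial has vanishing fourth forward difference, so
  q(1) - 4·q(2) + 6·q(3) - 4·q(4) + q(5) = 0.
Substituting the known values and solving for q(3):
  6·q(3) = -540
  q(3) = -90.

-90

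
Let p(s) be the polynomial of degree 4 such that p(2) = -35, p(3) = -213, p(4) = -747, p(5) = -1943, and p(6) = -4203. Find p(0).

Write p(s) = as^4 + bs^3 + cs^2 + ds + e. Substituting each data point gives a linear system:
  16a + 8b + 4c + 2d + e = -35
  81a + 27b + 9c + 3d + e = -213
  256a + 64b + 16c + 4d + e = -747
  625a + 125b + 25c + 5d + e = -1943
  1296a + 216b + 36c + 6d + e = -4203
Solving the system yields a = -4, b = 5, c = -3, d = 2, e = -3.
So p(s) = -4s^4 + 5s^3 - 3s^2 + 2s - 3.
Then p(0) = -3.

-3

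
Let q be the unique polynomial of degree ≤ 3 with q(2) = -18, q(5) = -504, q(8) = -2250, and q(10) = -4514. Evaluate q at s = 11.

Write q(s) = as^3 + bs^2 + cs + d. Substituting each data point gives a linear system:
  8a + 4b + 2c + d = -18
  125a + 25b + 5c + d = -504
  512a + 64b + 8c + d = -2250
  1000a + 100b + 10c + d = -4514
Solving the system yields a = -5, b = 5, c = -2, d = 6.
So q(s) = -5s³ + 5s² - 2s + 6.
Then q(11) = -6066.

-6066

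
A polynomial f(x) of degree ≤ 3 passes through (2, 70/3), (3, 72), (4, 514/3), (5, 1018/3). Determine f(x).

f(x) = 3x^3 - (5/3)x^2 + 6

Write f(x) = ax^3 + bx^2 + cx + d. Substituting each data point gives a linear system:
  8a + 4b + 2c + d = 70/3
  27a + 9b + 3c + d = 72
  64a + 16b + 4c + d = 514/3
  125a + 25b + 5c + d = 1018/3
Solving the system yields a = 3, b = -5/3, c = 0, d = 6.
So f(x) = 3x³ - (5/3)x² + 6.
Check: f(4) = 514/3. ✓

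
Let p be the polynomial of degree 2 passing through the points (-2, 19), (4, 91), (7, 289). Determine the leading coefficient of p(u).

6

Write p(u) = au^2 + bu + c. Substituting each data point gives a linear system:
  4a - 2b + c = 19
  16a + 4b + c = 91
  49a + 7b + c = 289
Solving the system yields a = 6, b = 0, c = -5.
So p(u) = 6u^2 - 5.
The leading coefficient is 6.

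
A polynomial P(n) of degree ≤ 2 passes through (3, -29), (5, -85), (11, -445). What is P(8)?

-229

Using the Lagrange interpolation formula with nodes 3, 5, 11:
  L_0(n) = (n - 5)(n - 11) / 16
  L_1(n) = (n - 3)(n - 11) / -12
  L_2(n) = (n - 3)(n - 5) / 48
Then P(n) = -29·L_0(n) - 85·L_1(n) - 445·L_2(n).
Expanding and collecting terms gives P(n) = -4n² + 4n - 5.
Evaluating at n = 8: P(8) = -229.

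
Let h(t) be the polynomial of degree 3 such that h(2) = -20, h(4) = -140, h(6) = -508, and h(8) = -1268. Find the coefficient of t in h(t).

-6

Write h(t) = at^3 + bt^2 + ct + d. Substituting each data point gives a linear system:
  8a + 4b + 2c + d = -20
  64a + 16b + 4c + d = -140
  216a + 36b + 6c + d = -508
  512a + 64b + 8c + d = -1268
Solving the system yields a = -3, b = 5, c = -6, d = -4.
So h(t) = -3t^3 + 5t^2 - 6t - 4.
The coefficient of t is -6.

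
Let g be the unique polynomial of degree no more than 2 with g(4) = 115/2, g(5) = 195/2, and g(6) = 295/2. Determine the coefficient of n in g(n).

-5

Write g(n) = an^2 + bn + c. Substituting each data point gives a linear system:
  16a + 4b + c = 115/2
  25a + 5b + c = 195/2
  36a + 6b + c = 295/2
Solving the system yields a = 5, b = -5, c = -5/2.
So g(n) = 5n^2 - 5n - 5/2.
The coefficient of n is -5.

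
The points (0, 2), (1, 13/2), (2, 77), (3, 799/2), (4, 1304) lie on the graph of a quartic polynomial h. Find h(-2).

167

Write h(x) = ax^4 + bx^3 + cx^2 + dx + e. Substituting each data point gives a linear system:
  e = 2
  a + b + c + d + e = 13/2
  16a + 8b + 4c + 2d + e = 77
  81a + 27b + 9c + 3d + e = 799/2
  256a + 64b + 16c + 4d + e = 1304
Solving the system yields a = 6, b = -5, c = 6, d = -5/2, e = 2.
So h(x) = 6x⁴ - 5x³ + 6x² - (5/2)x + 2.
Then h(-2) = 167.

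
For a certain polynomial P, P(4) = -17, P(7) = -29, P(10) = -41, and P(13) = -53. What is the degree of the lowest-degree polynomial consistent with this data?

Forward differences of the values at t = 4, 7, 10, 13:
  P  : -17  -29  -41  -53
  Δ  : -12  -12  -12
  Δ^2: 0  0
  Δ^3: 0
The first differences are constant (-12) and nonzero, while all higher differences vanish, so the minimal degree is 1.

1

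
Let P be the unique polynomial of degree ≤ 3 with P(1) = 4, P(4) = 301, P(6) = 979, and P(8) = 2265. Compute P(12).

7429

Write P(s) = as^3 + bs^2 + cs + d. Substituting each data point gives a linear system:
  a + b + c + d = 4
  64a + 16b + 4c + d = 301
  216a + 36b + 6c + d = 979
  512a + 64b + 8c + d = 2265
Solving the system yields a = 4, b = 4, c = -5, d = 1.
So P(s) = 4s^3 + 4s^2 - 5s + 1.
Then P(12) = 7429.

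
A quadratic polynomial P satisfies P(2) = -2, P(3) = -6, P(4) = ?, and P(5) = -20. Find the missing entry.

-12

On equispaced nodes a degree-2 polynomial has vanishing third forward difference, so
  - P(2) + 3·P(3) - 3·P(4) + P(5) = 0.
Substituting the known values and solving for P(4):
  -3·P(4) = 36
  P(4) = -12.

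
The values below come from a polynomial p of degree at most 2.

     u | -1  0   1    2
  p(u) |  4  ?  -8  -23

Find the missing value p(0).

1

On equispaced nodes a degree-2 polynomial has vanishing third forward difference, so
  - p(-1) + 3·p(0) - 3·p(1) + p(2) = 0.
Substituting the known values and solving for p(0):
  3·p(0) = 3
  p(0) = 1.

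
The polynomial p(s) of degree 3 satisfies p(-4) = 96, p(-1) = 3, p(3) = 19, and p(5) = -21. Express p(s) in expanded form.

Write p(s) = as^3 + bs^2 + cs + d. Substituting each data point gives a linear system:
  -64a + 16b - 4c + d = 96
  -a + b - c + d = 3
  27a + 9b + 3c + d = 19
  125a + 25b + 5c + d = -21
Solving the system yields a = -1, b = 3, c = 5, d = 4.
So p(s) = -s³ + 3s² + 5s + 4.
Check: p(5) = -21. ✓

p(s) = -s^3 + 3s^2 + 5s + 4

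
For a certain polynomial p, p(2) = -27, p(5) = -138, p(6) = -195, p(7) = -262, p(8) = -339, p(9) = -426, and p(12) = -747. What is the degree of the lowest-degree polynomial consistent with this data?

2

Divided differences on the nodes 2, 5, 6, 7, 8, 9, 12:
  order 0: -27  -138  -195  -262  -339  -426  -747
  order 1: -37  -57  -67  -77  -87  -107
  order 2: -5  -5  -5  -5  -5
  order 3: 0  0  0  0
  order 4: 0  0  0
  order 5: 0  0
  order 6: 0
The order-2 divided differences are all -5 (nonzero) and every higher order vanishes, so the data lies on a polynomial of degree exactly 2.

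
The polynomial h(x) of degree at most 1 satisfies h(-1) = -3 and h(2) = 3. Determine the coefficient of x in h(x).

2

Write h(x) = ax + b. Substituting each data point gives a linear system:
  -a + b = -3
  2a + b = 3
Solving the system yields a = 2, b = -1.
So h(x) = 2x - 1.
The leading coefficient is 2.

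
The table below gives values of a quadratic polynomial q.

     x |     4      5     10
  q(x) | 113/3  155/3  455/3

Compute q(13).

Using the Lagrange interpolation formula with nodes 4, 5, 10:
  L_0(x) = (x - 5)(x - 10) / 6
  L_1(x) = (x - 4)(x - 10) / -5
  L_2(x) = (x - 4)(x - 5) / 30
Then q(x) = 113/3·L_0(x) + 155/3·L_1(x) + 455/3·L_2(x).
Expanding and collecting terms gives q(x) = x^2 + 5x + 5/3.
Evaluating at x = 13: q(13) = 707/3.

707/3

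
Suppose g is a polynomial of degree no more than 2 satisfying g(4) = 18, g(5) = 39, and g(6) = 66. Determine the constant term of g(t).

-6

Write g(t) = at^2 + bt + c. Substituting each data point gives a linear system:
  16a + 4b + c = 18
  25a + 5b + c = 39
  36a + 6b + c = 66
Solving the system yields a = 3, b = -6, c = -6.
So g(t) = 3t² - 6t - 6.
The constant term is -6.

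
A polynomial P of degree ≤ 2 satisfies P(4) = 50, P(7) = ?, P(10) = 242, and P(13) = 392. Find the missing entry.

On equispaced nodes a degree-2 polynomial has vanishing third forward difference, so
  - P(4) + 3·P(7) - 3·P(10) + P(13) = 0.
Substituting the known values and solving for P(7):
  3·P(7) = 384
  P(7) = 128.

128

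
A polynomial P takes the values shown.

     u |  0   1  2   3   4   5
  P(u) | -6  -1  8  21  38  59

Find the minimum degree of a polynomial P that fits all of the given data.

Forward differences of the values at u = 0, 1, 2, 3, 4, 5:
  P  : -6  -1  8  21  38  59
  Δ  : 5  9  13  17  21
  Δ^2: 4  4  4  4
  Δ^3: 0  0  0
  Δ^4: 0  0
  Δ^5: 0
The second differences are constant (4) and nonzero, while all higher differences vanish, so the minimal degree is 2.

2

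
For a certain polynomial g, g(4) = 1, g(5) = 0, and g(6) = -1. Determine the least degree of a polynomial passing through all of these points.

1

Forward differences of the values at x = 4, 5, 6:
  g  : 1  0  -1
  Δ  : -1  -1
  Δ^2: 0
The first differences are constant (-1) and nonzero, while all higher differences vanish, so the minimal degree is 1.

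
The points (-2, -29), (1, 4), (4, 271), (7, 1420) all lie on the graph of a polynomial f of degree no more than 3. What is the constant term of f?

-1

Write f(u) = au^3 + bu^2 + cu + d. Substituting each data point gives a linear system:
  -8a + 4b - 2c + d = -29
  a + b + c + d = 4
  64a + 16b + 4c + d = 271
  343a + 49b + 7c + d = 1420
Solving the system yields a = 4, b = 1, c = 0, d = -1.
So f(u) = 4u^3 + u^2 - 1.
The constant term is -1.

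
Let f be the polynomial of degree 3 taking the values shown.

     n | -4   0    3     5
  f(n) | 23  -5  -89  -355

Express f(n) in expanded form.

Write f(n) = an^3 + bn^2 + cn + d. Substituting each data point gives a linear system:
  -64a + 16b - 4c + d = 23
  d = -5
  27a + 9b + 3c + d = -89
  125a + 25b + 5c + d = -355
Solving the system yields a = -2, b = -5, c = 5, d = -5.
So f(n) = -2n^3 - 5n^2 + 5n - 5.
Check: f(3) = -89. ✓

f(n) = -2n^3 - 5n^2 + 5n - 5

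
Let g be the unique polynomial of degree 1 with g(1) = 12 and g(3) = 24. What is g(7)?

48

Using the Lagrange interpolation formula with nodes 1, 3:
  L_0(s) = (s - 3) / -2
  L_1(s) = (s - 1) / 2
Then g(s) = 12·L_0(s) + 24·L_1(s).
Expanding and collecting terms gives g(s) = 6s + 6.
Evaluating at s = 7: g(7) = 48.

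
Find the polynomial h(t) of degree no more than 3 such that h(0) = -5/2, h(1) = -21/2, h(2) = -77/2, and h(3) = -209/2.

h(t) = -3t^3 - t^2 - 4t - 5/2

Write h(t) = at^3 + bt^2 + ct + d. Substituting each data point gives a linear system:
  d = -5/2
  a + b + c + d = -21/2
  8a + 4b + 2c + d = -77/2
  27a + 9b + 3c + d = -209/2
Solving the system yields a = -3, b = -1, c = -4, d = -5/2.
So h(t) = -3t^3 - t^2 - 4t - 5/2.
Check: h(2) = -77/2. ✓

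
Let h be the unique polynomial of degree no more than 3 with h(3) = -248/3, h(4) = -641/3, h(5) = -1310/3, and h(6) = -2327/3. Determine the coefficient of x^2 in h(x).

2

Write h(x) = ax^3 + bx^2 + cx + d. Substituting each data point gives a linear system:
  27a + 9b + 3c + d = -248/3
  64a + 16b + 4c + d = -641/3
  125a + 25b + 5c + d = -1310/3
  216a + 36b + 6c + d = -2327/3
Solving the system yields a = -4, b = 2, c = 3, d = -5/3.
So h(x) = -4x³ + 2x² + 3x - 5/3.
The coefficient of x^2 is 2.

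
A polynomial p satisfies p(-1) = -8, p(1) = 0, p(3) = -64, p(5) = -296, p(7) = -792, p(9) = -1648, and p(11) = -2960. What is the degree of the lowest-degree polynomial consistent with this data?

Forward differences of the values at s = -1, 1, 3, 5, 7, 9, 11:
  p  : -8  0  -64  -296  -792  -1648  -2960
  Δ  : 8  -64  -232  -496  -856  -1312
  Δ^2: -72  -168  -264  -360  -456
  Δ^3: -96  -96  -96  -96
  Δ^4: 0  0  0
  Δ^5: 0  0
  Δ^6: 0
The third differences are constant (-96) and nonzero, while all higher differences vanish, so the minimal degree is 3.

3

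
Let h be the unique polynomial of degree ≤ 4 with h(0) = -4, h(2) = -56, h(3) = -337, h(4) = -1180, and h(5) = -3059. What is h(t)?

Write h(t) = at^4 + bt^3 + ct^2 + dt + e. Substituting each data point gives a linear system:
  e = -4
  16a + 8b + 4c + 2d + e = -56
  81a + 27b + 9c + 3d + e = -337
  256a + 64b + 16c + 4d + e = -1180
  625a + 125b + 25c + 5d + e = -3059
Solving the system yields a = -6, b = 5, c = 4, d = -6, e = -4.
So h(t) = -6t^4 + 5t^3 + 4t^2 - 6t - 4.
Check: h(4) = -1180. ✓

h(t) = -6t^4 + 5t^3 + 4t^2 - 6t - 4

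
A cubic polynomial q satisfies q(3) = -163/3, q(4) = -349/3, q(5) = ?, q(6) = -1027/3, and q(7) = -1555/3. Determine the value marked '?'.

The 4 known points determine the degree-3 polynomial uniquely.
Write q(u) = au^3 + bu^2 + cu + d. Substituting each data point gives a linear system:
  27a + 9b + 3c + d = -163/3
  64a + 16b + 4c + d = -349/3
  216a + 36b + 6c + d = -1027/3
  343a + 49b + 7c + d = -1555/3
Solving the system yields a = -1, b = -4, c = 3, d = -1/3.
So q(u) = -u³ - 4u² + 3u - 1/3.
Then q(5) = -631/3.

-631/3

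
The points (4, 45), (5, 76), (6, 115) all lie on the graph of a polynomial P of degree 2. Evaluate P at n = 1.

0

Using the Lagrange interpolation formula with nodes 4, 5, 6:
  L_0(n) = (n - 5)(n - 6) / 2
  L_1(n) = (n - 4)(n - 6) / -1
  L_2(n) = (n - 4)(n - 5) / 2
Then P(n) = 45·L_0(n) + 76·L_1(n) + 115·L_2(n).
Expanding and collecting terms gives P(n) = 4n² - 5n + 1.
Evaluating at n = 1: P(1) = 0.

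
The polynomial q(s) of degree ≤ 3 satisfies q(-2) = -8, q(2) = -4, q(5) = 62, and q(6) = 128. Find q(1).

-2

Using the Lagrange interpolation formula with nodes -2, 2, 5, 6:
  L_0(s) = (s - 2)(s - 5)(s - 6) / -224
  L_1(s) = (s + 2)(s - 5)(s - 6) / 48
  L_2(s) = (s + 2)(s - 2)(s - 6) / -21
  L_3(s) = (s + 2)(s - 2)(s - 5) / 32
Then q(s) = -8·L_0(s) - 4·L_1(s) + 62·L_2(s) + 128·L_3(s).
Expanding and collecting terms gives q(s) = s^3 - 2s^2 - 3s + 2.
Evaluating at s = 1: q(1) = -2.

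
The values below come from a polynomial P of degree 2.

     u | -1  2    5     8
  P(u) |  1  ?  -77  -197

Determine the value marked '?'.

-11

The 3 known points determine the degree-2 polynomial uniquely.
Write P(u) = au^2 + bu + c. Substituting each data point gives a linear system:
  a - b + c = 1
  25a + 5b + c = -77
  64a + 8b + c = -197
Solving the system yields a = -3, b = -1, c = 3.
So P(u) = -3u^2 - u + 3.
Then P(2) = -11.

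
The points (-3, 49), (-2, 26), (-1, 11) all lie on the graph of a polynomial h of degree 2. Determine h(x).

Write h(x) = ax^2 + bx + c. Substituting each data point gives a linear system:
  9a - 3b + c = 49
  4a - 2b + c = 26
  a - b + c = 11
Solving the system yields a = 4, b = -3, c = 4.
So h(x) = 4x² - 3x + 4.
Check: h(-1) = 11. ✓

h(x) = 4x^2 - 3x + 4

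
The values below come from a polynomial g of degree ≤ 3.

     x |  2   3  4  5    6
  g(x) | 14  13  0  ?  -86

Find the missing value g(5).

-31

The 4 known points determine the degree-3 polynomial uniquely.
Write g(x) = ax^3 + bx^2 + cx + d. Substituting each data point gives a linear system:
  8a + 4b + 2c + d = 14
  27a + 9b + 3c + d = 13
  64a + 16b + 4c + d = 0
  216a + 36b + 6c + d = -86
Solving the system yields a = -1, b = 3, c = 3, d = 4.
So g(x) = -x^3 + 3x^2 + 3x + 4.
Then g(5) = -31.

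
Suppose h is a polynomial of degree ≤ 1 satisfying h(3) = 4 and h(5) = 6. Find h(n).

Using the Lagrange interpolation formula with nodes 3, 5:
  L_0(n) = (n - 5) / -2
  L_1(n) = (n - 3) / 2
Then h(n) = 4·L_0(n) + 6·L_1(n).
Expanding and collecting terms gives h(n) = n + 1.
Check: h(5) = 6. ✓

h(n) = n + 1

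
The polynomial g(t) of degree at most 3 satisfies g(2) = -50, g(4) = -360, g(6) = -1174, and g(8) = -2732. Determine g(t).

Write g(t) = at^3 + bt^2 + ct + d. Substituting each data point gives a linear system:
  8a + 4b + 2c + d = -50
  64a + 16b + 4c + d = -360
  216a + 36b + 6c + d = -1174
  512a + 64b + 8c + d = -2732
Solving the system yields a = -5, b = -3, c = 3, d = -4.
So g(t) = -5t^3 - 3t^2 + 3t - 4.
Check: g(6) = -1174. ✓

g(t) = -5t^3 - 3t^2 + 3t - 4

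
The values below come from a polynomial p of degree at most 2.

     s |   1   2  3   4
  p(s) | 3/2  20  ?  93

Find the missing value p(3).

On equispaced nodes a degree-2 polynomial has vanishing third forward difference, so
  - p(1) + 3·p(2) - 3·p(3) + p(4) = 0.
Substituting the known values and solving for p(3):
  -3·p(3) = -303/2
  p(3) = 101/2.

101/2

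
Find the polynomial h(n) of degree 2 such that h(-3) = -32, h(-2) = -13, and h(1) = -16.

h(n) = -5n^2 - 6n - 5

Write h(n) = an^2 + bn + c. Substituting each data point gives a linear system:
  9a - 3b + c = -32
  4a - 2b + c = -13
  a + b + c = -16
Solving the system yields a = -5, b = -6, c = -5.
So h(n) = -5n^2 - 6n - 5.
Check: h(-2) = -13. ✓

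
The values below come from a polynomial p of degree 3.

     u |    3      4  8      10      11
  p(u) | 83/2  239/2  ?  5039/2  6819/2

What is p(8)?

2463/2

The 4 known points determine the degree-3 polynomial uniquely.
Write p(u) = au^3 + bu^2 + cu + d. Substituting each data point gives a linear system:
  27a + 9b + 3c + d = 83/2
  64a + 16b + 4c + d = 239/2
  1000a + 100b + 10c + d = 5039/2
  1331a + 121b + 11c + d = 6819/2
Solving the system yields a = 3, b = -5, c = 2, d = -1/2.
So p(u) = 3u^3 - 5u^2 + 2u - 1/2.
Then p(8) = 2463/2.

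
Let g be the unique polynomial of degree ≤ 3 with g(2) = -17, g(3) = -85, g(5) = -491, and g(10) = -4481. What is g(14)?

Using the Lagrange interpolation formula with nodes 2, 3, 5, 10:
  L_0(s) = (s - 3)(s - 5)(s - 10) / -24
  L_1(s) = (s - 2)(s - 5)(s - 10) / 14
  L_2(s) = (s - 2)(s - 3)(s - 10) / -30
  L_3(s) = (s - 2)(s - 3)(s - 5) / 280
Then g(s) = -17·L_0(s) - 85·L_1(s) - 491·L_2(s) - 4481·L_3(s).
Expanding and collecting terms gives g(s) = -5s^3 + 5s^2 + 2s - 1.
Evaluating at s = 14: g(14) = -12713.

-12713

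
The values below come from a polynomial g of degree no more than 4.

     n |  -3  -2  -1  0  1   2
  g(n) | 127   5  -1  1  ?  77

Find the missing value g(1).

-1

On equispaced nodes a degree-4 polynomial has vanishing fifth forward difference, so
  - g(-3) + 5·g(-2) - 10·g(-1) + 10·g(0) - 5·g(1) + g(2) = 0.
Substituting the known values and solving for g(1):
  -5·g(1) = 5
  g(1) = -1.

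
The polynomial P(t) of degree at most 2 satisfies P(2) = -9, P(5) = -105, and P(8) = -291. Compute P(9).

-373

Write P(t) = at^2 + bt + c. Substituting each data point gives a linear system:
  4a + 2b + c = -9
  25a + 5b + c = -105
  64a + 8b + c = -291
Solving the system yields a = -5, b = 3, c = 5.
So P(t) = -5t² + 3t + 5.
Then P(9) = -373.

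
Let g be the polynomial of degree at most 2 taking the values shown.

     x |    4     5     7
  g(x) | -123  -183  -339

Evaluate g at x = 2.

Using the Lagrange interpolation formula with nodes 4, 5, 7:
  L_0(x) = (x - 5)(x - 7) / 3
  L_1(x) = (x - 4)(x - 7) / -2
  L_2(x) = (x - 4)(x - 5) / 6
Then g(x) = -123·L_0(x) - 183·L_1(x) - 339·L_2(x).
Expanding and collecting terms gives g(x) = -6x² - 6x - 3.
Evaluating at x = 2: g(2) = -39.

-39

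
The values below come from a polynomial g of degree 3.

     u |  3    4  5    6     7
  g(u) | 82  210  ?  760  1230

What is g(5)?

428

The 4 known points determine the degree-3 polynomial uniquely.
Write g(u) = au^3 + bu^2 + cu + d. Substituting each data point gives a linear system:
  27a + 9b + 3c + d = 82
  64a + 16b + 4c + d = 210
  216a + 36b + 6c + d = 760
  343a + 49b + 7c + d = 1230
Solving the system yields a = 4, b = -3, c = 1, d = -2.
So g(u) = 4u^3 - 3u^2 + u - 2.
Then g(5) = 428.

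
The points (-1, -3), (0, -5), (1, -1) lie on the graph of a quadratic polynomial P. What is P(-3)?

Forward differences of the values at x = -1, 0, 1:
  P  : -3  -5  -1
  Δ  : -2  4
  Δ^2: 6
The second differences are constant, confirming degree 2.
Interpolating (Newton forward form) and evaluating at x = -3 gives P(-3) = 19.

19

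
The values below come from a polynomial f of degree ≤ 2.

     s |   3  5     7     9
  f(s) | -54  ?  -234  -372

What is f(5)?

On equispaced nodes a degree-2 polynomial has vanishing third forward difference, so
  - f(3) + 3·f(5) - 3·f(7) + f(9) = 0.
Substituting the known values and solving for f(5):
  3·f(5) = -384
  f(5) = -128.

-128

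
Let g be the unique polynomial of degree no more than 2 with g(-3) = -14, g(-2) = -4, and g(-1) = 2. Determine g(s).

Using the Lagrange interpolation formula with nodes -3, -2, -1:
  L_0(s) = (s + 2)(s + 1) / 2
  L_1(s) = (s + 3)(s + 1) / -1
  L_2(s) = (s + 3)(s + 2) / 2
Then g(s) = -14·L_0(s) - 4·L_1(s) + 2·L_2(s).
Expanding and collecting terms gives g(s) = -2s^2 + 4.
Check: g(-1) = 2. ✓

g(s) = -2s^2 + 4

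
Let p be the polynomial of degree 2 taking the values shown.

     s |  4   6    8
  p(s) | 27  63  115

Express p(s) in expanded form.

Write p(s) = as^2 + bs + c. Substituting each data point gives a linear system:
  16a + 4b + c = 27
  36a + 6b + c = 63
  64a + 8b + c = 115
Solving the system yields a = 2, b = -2, c = 3.
So p(s) = 2s^2 - 2s + 3.
Check: p(6) = 63. ✓

p(s) = 2s^2 - 2s + 3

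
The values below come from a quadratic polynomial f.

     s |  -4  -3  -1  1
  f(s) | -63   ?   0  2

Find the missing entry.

The 3 known points determine the degree-2 polynomial uniquely.
Write f(s) = as^2 + bs + c. Substituting each data point gives a linear system:
  16a - 4b + c = -63
  a - b + c = 0
  a + b + c = 2
Solving the system yields a = -4, b = 1, c = 5.
So f(s) = -4s^2 + s + 5.
Then f(-3) = -34.

-34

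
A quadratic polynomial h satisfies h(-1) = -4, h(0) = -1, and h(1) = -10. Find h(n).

Write h(n) = an^2 + bn + c. Substituting each data point gives a linear system:
  a - b + c = -4
  c = -1
  a + b + c = -10
Solving the system yields a = -6, b = -3, c = -1.
So h(n) = -6n² - 3n - 1.
Check: h(-1) = -4. ✓

h(n) = -6n^2 - 3n - 1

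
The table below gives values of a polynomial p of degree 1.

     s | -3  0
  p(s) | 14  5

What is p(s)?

Using the Lagrange interpolation formula with nodes -3, 0:
  L_0(s) = s / -3
  L_1(s) = (s + 3) / 3
Then p(s) = 14·L_0(s) + 5·L_1(s).
Expanding and collecting terms gives p(s) = -3s + 5.
Check: p(0) = 5. ✓

p(s) = -3s + 5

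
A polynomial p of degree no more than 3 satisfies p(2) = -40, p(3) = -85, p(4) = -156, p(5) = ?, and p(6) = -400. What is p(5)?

-259

The 4 known points determine the degree-3 polynomial uniquely.
Write p(t) = at^3 + bt^2 + ct + d. Substituting each data point gives a linear system:
  8a + 4b + 2c + d = -40
  27a + 9b + 3c + d = -85
  64a + 16b + 4c + d = -156
  216a + 36b + 6c + d = -400
Solving the system yields a = -1, b = -4, c = -6, d = -4.
So p(t) = -t³ - 4t² - 6t - 4.
Then p(5) = -259.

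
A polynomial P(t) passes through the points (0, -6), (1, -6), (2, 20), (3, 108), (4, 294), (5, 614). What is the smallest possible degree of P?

3

Forward differences of the values at t = 0, 1, 2, 3, 4, 5:
  P  : -6  -6  20  108  294  614
  Δ  : 0  26  88  186  320
  Δ^2: 26  62  98  134
  Δ^3: 36  36  36
  Δ^4: 0  0
  Δ^5: 0
The third differences are constant (36) and nonzero, while all higher differences vanish, so the minimal degree is 3.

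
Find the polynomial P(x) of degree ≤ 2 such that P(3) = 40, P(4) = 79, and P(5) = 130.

Write P(x) = ax^2 + bx + c. Substituting each data point gives a linear system:
  9a + 3b + c = 40
  16a + 4b + c = 79
  25a + 5b + c = 130
Solving the system yields a = 6, b = -3, c = -5.
So P(x) = 6x^2 - 3x - 5.
Check: P(5) = 130. ✓

P(x) = 6x^2 - 3x - 5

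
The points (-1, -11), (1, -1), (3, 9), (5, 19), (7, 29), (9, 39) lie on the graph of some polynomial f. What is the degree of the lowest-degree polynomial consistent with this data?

Forward differences of the values at u = -1, 1, 3, 5, 7, 9:
  f  : -11  -1  9  19  29  39
  Δ  : 10  10  10  10  10
  Δ^2: 0  0  0  0
  Δ^3: 0  0  0
  Δ^4: 0  0
  Δ^5: 0
The first differences are constant (10) and nonzero, while all higher differences vanish, so the minimal degree is 1.

1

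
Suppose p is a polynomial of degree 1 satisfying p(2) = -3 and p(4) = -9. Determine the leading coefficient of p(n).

Write p(n) = an + b. Substituting each data point gives a linear system:
  2a + b = -3
  4a + b = -9
Solving the system yields a = -3, b = 3.
So p(n) = -3n + 3.
The leading coefficient is -3.

-3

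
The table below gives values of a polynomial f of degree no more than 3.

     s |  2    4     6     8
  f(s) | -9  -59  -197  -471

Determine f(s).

Write f(s) = as^3 + bs^2 + cs + d. Substituting each data point gives a linear system:
  8a + 4b + 2c + d = -9
  64a + 16b + 4c + d = -59
  216a + 36b + 6c + d = -197
  512a + 64b + 8c + d = -471
Solving the system yields a = -1, b = 1, c = -3, d = 1.
So f(s) = -s^3 + s^2 - 3s + 1.
Check: f(6) = -197. ✓

f(s) = -s^3 + s^2 - 3s + 1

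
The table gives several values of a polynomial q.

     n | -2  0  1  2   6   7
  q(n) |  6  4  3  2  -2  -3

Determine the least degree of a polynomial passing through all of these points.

1

Divided differences on the nodes -2, 0, 1, 2, 6, 7:
  order 0: 6  4  3  2  -2  -3
  order 1: -1  -1  -1  -1  -1
  order 2: 0  0  0  0
  order 3: 0  0  0
  order 4: 0  0
  order 5: 0
The order-1 divided differences are all -1 (nonzero) and every higher order vanishes, so the data lies on a polynomial of degree exactly 1.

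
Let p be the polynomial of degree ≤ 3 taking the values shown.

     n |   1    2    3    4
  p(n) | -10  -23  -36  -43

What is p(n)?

p(n) = n^3 - 6n^2 - 2n - 3

Write p(n) = an^3 + bn^2 + cn + d. Substituting each data point gives a linear system:
  a + b + c + d = -10
  8a + 4b + 2c + d = -23
  27a + 9b + 3c + d = -36
  64a + 16b + 4c + d = -43
Solving the system yields a = 1, b = -6, c = -2, d = -3.
So p(n) = n³ - 6n² - 2n - 3.
Check: p(2) = -23. ✓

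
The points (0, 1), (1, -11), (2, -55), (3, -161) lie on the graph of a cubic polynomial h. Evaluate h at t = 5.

-679

Forward differences of the values at t = 0, 1, 2, 3:
  h  : 1  -11  -55  -161
  Δ  : -12  -44  -106
  Δ^2: -32  -62
  Δ^3: -30
The third differences are constant, confirming degree 3.
Interpolating (Newton forward form) and evaluating at t = 5 gives h(5) = -679.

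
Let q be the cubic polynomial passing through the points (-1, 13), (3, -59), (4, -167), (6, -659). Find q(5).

Write q(u) = au^3 + bu^2 + cu + d. Substituting each data point gives a linear system:
  -a + b - c + d = 13
  27a + 9b + 3c + d = -59
  64a + 16b + 4c + d = -167
  216a + 36b + 6c + d = -659
Solving the system yields a = -4, b = 6, c = -2, d = 1.
So q(u) = -4u³ + 6u² - 2u + 1.
Then q(5) = -359.

-359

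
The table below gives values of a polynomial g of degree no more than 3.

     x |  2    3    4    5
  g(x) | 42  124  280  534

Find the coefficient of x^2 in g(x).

1

Write g(x) = ax^3 + bx^2 + cx + d. Substituting each data point gives a linear system:
  8a + 4b + 2c + d = 42
  27a + 9b + 3c + d = 124
  64a + 16b + 4c + d = 280
  125a + 25b + 5c + d = 534
Solving the system yields a = 4, b = 1, c = 1, d = 4.
So g(x) = 4x^3 + x^2 + x + 4.
The coefficient of x^2 is 1.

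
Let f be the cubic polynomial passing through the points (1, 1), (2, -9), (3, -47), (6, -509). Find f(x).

Using the Lagrange interpolation formula with nodes 1, 2, 3, 6:
  L_0(x) = (x - 2)(x - 3)(x - 6) / -10
  L_1(x) = (x - 1)(x - 3)(x - 6) / 4
  L_2(x) = (x - 1)(x - 2)(x - 6) / -6
  L_3(x) = (x - 1)(x - 2)(x - 3) / 60
Then f(x) = 1·L_0(x) - 9·L_1(x) - 47·L_2(x) - 509·L_3(x).
Expanding and collecting terms gives f(x) = -3x^3 + 4x^2 - x + 1.
Check: f(6) = -509. ✓

f(x) = -3x^3 + 4x^2 - x + 1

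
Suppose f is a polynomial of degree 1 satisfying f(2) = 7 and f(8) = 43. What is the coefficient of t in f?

6

Write f(t) = at + b. Substituting each data point gives a linear system:
  2a + b = 7
  8a + b = 43
Solving the system yields a = 6, b = -5.
So f(t) = 6t - 5.
The leading coefficient is 6.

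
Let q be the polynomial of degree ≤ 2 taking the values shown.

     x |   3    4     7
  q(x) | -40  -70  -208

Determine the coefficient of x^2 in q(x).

Write q(x) = ax^2 + bx + c. Substituting each data point gives a linear system:
  9a + 3b + c = -40
  16a + 4b + c = -70
  49a + 7b + c = -208
Solving the system yields a = -4, b = -2, c = 2.
So q(x) = -4x² - 2x + 2.
The leading coefficient is -4.

-4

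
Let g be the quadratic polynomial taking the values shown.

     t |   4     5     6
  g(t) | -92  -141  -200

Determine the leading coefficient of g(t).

Write g(t) = at^2 + bt + c. Substituting each data point gives a linear system:
  16a + 4b + c = -92
  25a + 5b + c = -141
  36a + 6b + c = -200
Solving the system yields a = -5, b = -4, c = 4.
So g(t) = -5t^2 - 4t + 4.
The leading coefficient is -5.

-5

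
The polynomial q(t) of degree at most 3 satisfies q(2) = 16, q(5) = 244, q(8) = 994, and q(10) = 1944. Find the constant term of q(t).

-6

Write q(t) = at^3 + bt^2 + ct + d. Substituting each data point gives a linear system:
  8a + 4b + 2c + d = 16
  125a + 25b + 5c + d = 244
  512a + 64b + 8c + d = 994
  1000a + 100b + 10c + d = 1944
Solving the system yields a = 2, b = -1, c = 5, d = -6.
So q(t) = 2t³ - t² + 5t - 6.
The constant term is -6.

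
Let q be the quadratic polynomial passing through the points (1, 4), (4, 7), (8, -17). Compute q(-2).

-17

Using the Lagrange interpolation formula with nodes 1, 4, 8:
  L_0(x) = (x - 4)(x - 8) / 21
  L_1(x) = (x - 1)(x - 8) / -12
  L_2(x) = (x - 1)(x - 4) / 28
Then q(x) = 4·L_0(x) + 7·L_1(x) - 17·L_2(x).
Expanding and collecting terms gives q(x) = -x^2 + 6x - 1.
Evaluating at x = -2: q(-2) = -17.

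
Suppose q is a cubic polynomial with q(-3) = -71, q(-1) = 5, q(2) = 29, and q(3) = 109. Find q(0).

Write q(t) = at^3 + bt^2 + ct + d. Substituting each data point gives a linear system:
  -27a + 9b - 3c + d = -71
  -a + b - c + d = 5
  8a + 4b + 2c + d = 29
  27a + 9b + 3c + d = 109
Solving the system yields a = 4, b = 2, c = -6, d = 1.
So q(t) = 4t^3 + 2t^2 - 6t + 1.
Then q(0) = 1.

1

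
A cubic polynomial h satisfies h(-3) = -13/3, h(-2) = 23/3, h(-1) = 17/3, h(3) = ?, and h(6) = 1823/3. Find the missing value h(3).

293/3

The 4 known points determine the degree-3 polynomial uniquely.
Write h(s) = as^3 + bs^2 + cs + d. Substituting each data point gives a linear system:
  -27a + 9b - 3c + d = -13/3
  -8a + 4b - 2c + d = 23/3
  -a + b - c + d = 17/3
  216a + 36b + 6c + d = 1823/3
Solving the system yields a = 2, b = 5, c = -1, d = 5/3.
So h(s) = 2s^3 + 5s^2 - s + 5/3.
Then h(3) = 293/3.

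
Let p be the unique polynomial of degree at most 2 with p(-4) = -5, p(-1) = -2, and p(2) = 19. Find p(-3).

-6

Using the Lagrange interpolation formula with nodes -4, -1, 2:
  L_0(t) = (t + 1)(t - 2) / 18
  L_1(t) = (t + 4)(t - 2) / -9
  L_2(t) = (t + 4)(t + 1) / 18
Then p(t) = -5·L_0(t) - 2·L_1(t) + 19·L_2(t).
Expanding and collecting terms gives p(t) = t^2 + 6t + 3.
Evaluating at t = -3: p(-3) = -6.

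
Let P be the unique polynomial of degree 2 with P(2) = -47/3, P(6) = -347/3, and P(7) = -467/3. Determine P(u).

P(u) = -3u^2 - u - 5/3

Write P(u) = au^2 + bu + c. Substituting each data point gives a linear system:
  4a + 2b + c = -47/3
  36a + 6b + c = -347/3
  49a + 7b + c = -467/3
Solving the system yields a = -3, b = -1, c = -5/3.
So P(u) = -3u^2 - u - 5/3.
Check: P(2) = -47/3. ✓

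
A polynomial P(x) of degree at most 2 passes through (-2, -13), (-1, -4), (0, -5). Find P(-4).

-61

Forward differences of the values at x = -2, -1, 0:
  P  : -13  -4  -5
  Δ  : 9  -1
  Δ^2: -10
The second differences are constant, confirming degree 2.
Interpolating (Newton forward form) and evaluating at x = -4 gives P(-4) = -61.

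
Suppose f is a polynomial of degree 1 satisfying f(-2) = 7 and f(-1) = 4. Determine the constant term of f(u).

1

Write f(u) = au + b. Substituting each data point gives a linear system:
  -2a + b = 7
  -a + b = 4
Solving the system yields a = -3, b = 1.
So f(u) = -3u + 1.
The constant term is 1.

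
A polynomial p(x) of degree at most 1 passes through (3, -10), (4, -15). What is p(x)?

p(x) = -5x + 5

Write p(x) = ax + b. Substituting each data point gives a linear system:
  3a + b = -10
  4a + b = -15
Solving the system yields a = -5, b = 5.
So p(x) = -5x + 5.
Check: p(3) = -10. ✓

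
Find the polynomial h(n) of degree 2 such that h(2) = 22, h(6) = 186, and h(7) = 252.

Using the Lagrange interpolation formula with nodes 2, 6, 7:
  L_0(n) = (n - 6)(n - 7) / 20
  L_1(n) = (n - 2)(n - 7) / -4
  L_2(n) = (n - 2)(n - 6) / 5
Then h(n) = 22·L_0(n) + 186·L_1(n) + 252·L_2(n).
Expanding and collecting terms gives h(n) = 5n^2 + n.
Check: h(7) = 252. ✓

h(n) = 5n^2 + n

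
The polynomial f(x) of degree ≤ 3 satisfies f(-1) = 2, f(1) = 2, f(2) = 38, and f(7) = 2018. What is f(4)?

362

Using the Lagrange interpolation formula with nodes -1, 1, 2, 7:
  L_0(x) = (x - 1)(x - 2)(x - 7) / -48
  L_1(x) = (x + 1)(x - 2)(x - 7) / 12
  L_2(x) = (x + 1)(x - 1)(x - 7) / -15
  L_3(x) = (x + 1)(x - 1)(x - 2) / 240
Then f(x) = 2·L_0(x) + 2·L_1(x) + 38·L_2(x) + 2018·L_3(x).
Expanding and collecting terms gives f(x) = 6x^3 - 6x + 2.
Evaluating at x = 4: f(4) = 362.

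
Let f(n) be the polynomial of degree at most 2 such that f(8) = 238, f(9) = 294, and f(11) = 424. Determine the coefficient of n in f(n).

5

Write f(n) = an^2 + bn + c. Substituting each data point gives a linear system:
  64a + 8b + c = 238
  81a + 9b + c = 294
  121a + 11b + c = 424
Solving the system yields a = 3, b = 5, c = 6.
So f(n) = 3n^2 + 5n + 6.
The coefficient of n is 5.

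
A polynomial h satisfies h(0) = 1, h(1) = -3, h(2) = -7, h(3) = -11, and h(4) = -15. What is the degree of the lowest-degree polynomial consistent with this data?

Forward differences of the values at u = 0, 1, 2, 3, 4:
  h  : 1  -3  -7  -11  -15
  Δ  : -4  -4  -4  -4
  Δ^2: 0  0  0
  Δ^3: 0  0
  Δ^4: 0
The first differences are constant (-4) and nonzero, while all higher differences vanish, so the minimal degree is 1.

1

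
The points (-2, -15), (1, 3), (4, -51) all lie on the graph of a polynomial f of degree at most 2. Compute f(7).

Write f(s) = as^2 + bs + c. Substituting each data point gives a linear system:
  4a - 2b + c = -15
  a + b + c = 3
  16a + 4b + c = -51
Solving the system yields a = -4, b = 2, c = 5.
So f(s) = -4s^2 + 2s + 5.
Then f(7) = -177.

-177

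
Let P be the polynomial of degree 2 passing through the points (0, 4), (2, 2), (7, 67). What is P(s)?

P(s) = 2s^2 - 5s + 4

Write P(s) = as^2 + bs + c. Substituting each data point gives a linear system:
  c = 4
  4a + 2b + c = 2
  49a + 7b + c = 67
Solving the system yields a = 2, b = -5, c = 4.
So P(s) = 2s^2 - 5s + 4.
Check: P(0) = 4. ✓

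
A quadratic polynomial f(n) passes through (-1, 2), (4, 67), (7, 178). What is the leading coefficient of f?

3

Write f(n) = an^2 + bn + c. Substituting each data point gives a linear system:
  a - b + c = 2
  16a + 4b + c = 67
  49a + 7b + c = 178
Solving the system yields a = 3, b = 4, c = 3.
So f(n) = 3n^2 + 4n + 3.
The leading coefficient is 3.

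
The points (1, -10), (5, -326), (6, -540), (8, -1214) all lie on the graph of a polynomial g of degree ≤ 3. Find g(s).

Using the Lagrange interpolation formula with nodes 1, 5, 6, 8:
  L_0(s) = (s - 5)(s - 6)(s - 8) / -140
  L_1(s) = (s - 1)(s - 6)(s - 8) / 12
  L_2(s) = (s - 1)(s - 5)(s - 8) / -10
  L_3(s) = (s - 1)(s - 5)(s - 6) / 42
Then g(s) = -10·L_0(s) - 326·L_1(s) - 540·L_2(s) - 1214·L_3(s).
Expanding and collecting terms gives g(s) = -2s^3 - 3s^2 + s - 6.
Check: g(5) = -326. ✓

g(s) = -2s^3 - 3s^2 + s - 6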